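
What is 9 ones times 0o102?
Convert 9 ones (place-value notation) → 9 (decimal)
Convert 0o102 (octal) → 1×64 + 2 = 66 (decimal)
Compute 9 × 66 = 594
594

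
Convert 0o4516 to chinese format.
Convert 0o4516 (octal) → 4×512 + 5×64 + 1×8 + 6 = 2382 (decimal)
Convert 2382 (decimal) → 2382 = 2×1000 + 3×100 + 8×10 + 2 → 二千三百八十二 (Chinese numeral)
二千三百八十二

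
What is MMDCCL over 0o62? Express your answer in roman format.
Convert MMDCCL (Roman numeral) → 1000 + 1000 + 500 + 100 + 100 + 50 = 2750 (decimal)
Convert 0o62 (octal) → 6×8 + 2 = 50 (decimal)
Compute 2750 ÷ 50 = 55
Convert 55 (decimal) → 55 = 50 + 5 → LV (Roman numeral)
LV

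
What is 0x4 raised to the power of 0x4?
Convert 0x4 (hexadecimal) → 4 (decimal)
Convert 0x4 (hexadecimal) → 4 (decimal)
Compute 4 ^ 4 = 256
256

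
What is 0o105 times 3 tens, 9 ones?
Convert 0o105 (octal) → 1×64 + 5 = 69 (decimal)
Convert 3 tens, 9 ones (place-value notation) → 3×10 + 9 = 39 (decimal)
Compute 69 × 39 = 2691
2691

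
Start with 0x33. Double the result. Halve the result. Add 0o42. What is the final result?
Convert 0x33 (hexadecimal) → 3×16 + 3 = 51 (decimal)
Start: 51
51 × 2 = 102
102 ÷ 2 = 51
Convert 0o42 (octal) → 4×8 + 2 = 34 (decimal)
51 + 34 = 85
85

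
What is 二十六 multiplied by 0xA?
Convert 二十六 (Chinese numeral) → 2×10 + 6 = 26 (decimal)
Convert 0xA (hexadecimal) → 10 (decimal)
Compute 26 × 10 = 260
260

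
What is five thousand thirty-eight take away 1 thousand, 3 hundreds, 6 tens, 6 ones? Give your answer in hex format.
Convert five thousand thirty-eight (English words) → 5×1000 + 38 = 5038 (decimal)
Convert 1 thousand, 3 hundreds, 6 tens, 6 ones (place-value notation) → 1×1000 + 3×100 + 6×10 + 6 = 1366 (decimal)
Compute 5038 - 1366 = 3672
Convert 3672 (decimal) → 3672 = 14×256 + 5×16 + 8 → 0xE58 (hexadecimal)
0xE58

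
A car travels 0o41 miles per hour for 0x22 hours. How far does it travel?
Convert 0o41 (octal) → 4×8 + 1 = 33 (decimal)
Convert 0x22 (hexadecimal) → 2×16 + 2 = 34 (decimal)
Compute 33 × 34 = 1122
1122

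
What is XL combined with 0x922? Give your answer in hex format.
Convert XL (Roman numeral) → 40 (decimal)
Convert 0x922 (hexadecimal) → 9×256 + 2×16 + 2 = 2338 (decimal)
Compute 40 + 2338 = 2378
Convert 2378 (decimal) → 2378 = 9×256 + 4×16 + 10 → 0x94A (hexadecimal)
0x94A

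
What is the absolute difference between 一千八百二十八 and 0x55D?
Convert 一千八百二十八 (Chinese numeral) → 1×1000 + 8×100 + 2×10 + 8 = 1828 (decimal)
Convert 0x55D (hexadecimal) → 5×256 + 5×16 + 13 = 1373 (decimal)
Compute |1828 - 1373| = 455
455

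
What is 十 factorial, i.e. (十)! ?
Convert 十 (Chinese numeral) → 1×10 = 10 (decimal)
Compute 10! = 3628800
3628800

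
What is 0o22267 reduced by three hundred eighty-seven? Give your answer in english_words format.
Convert 0o22267 (octal) → 2×4096 + 2×512 + 2×64 + 6×8 + 7 = 9399 (decimal)
Convert three hundred eighty-seven (English words) → 3×100 + 87 = 387 (decimal)
Compute 9399 - 387 = 9012
Convert 9012 (decimal) → 9012 = 9×1000 + 12 → nine thousand twelve (English words)
nine thousand twelve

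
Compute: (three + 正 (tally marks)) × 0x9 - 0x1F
Convert three (English words) → 3 (decimal)
Convert 正 (tally marks) → 5 (decimal)
Convert 0x9 (hexadecimal) → 9 (decimal)
Convert 0x1F (hexadecimal) → 1×16 + 15 = 31 (decimal)
Expression in decimal: (3 + 5) × 9 - 31
Parentheses first: 3 + 5 = 8
Multiply: 8 × 9 = 72
Subtract: 72 - 31 = 41
41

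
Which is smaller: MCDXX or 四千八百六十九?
Convert MCDXX (Roman numeral) → 1000 + 400 + 10 + 10 = 1420 (decimal)
Convert 四千八百六十九 (Chinese numeral) → 4×1000 + 8×100 + 6×10 + 9 = 4869 (decimal)
Compare 1420 vs 4869: smaller = 1420
1420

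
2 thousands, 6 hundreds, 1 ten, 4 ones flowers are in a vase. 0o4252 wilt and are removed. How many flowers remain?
Convert 2 thousands, 6 hundreds, 1 ten, 4 ones (place-value notation) → 2×1000 + 6×100 + 1×10 + 4 = 2614 (decimal)
Convert 0o4252 (octal) → 4×512 + 2×64 + 5×8 + 2 = 2218 (decimal)
Compute 2614 - 2218 = 396
396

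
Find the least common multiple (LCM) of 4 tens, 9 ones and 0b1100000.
Convert 4 tens, 9 ones (place-value notation) → 4×10 + 9 = 49 (decimal)
Convert 0b1100000 (binary) → 64 + 32 = 96 (decimal)
Compute lcm(49, 96) = 4704
4704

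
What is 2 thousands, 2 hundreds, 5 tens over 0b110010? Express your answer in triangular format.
Convert 2 thousands, 2 hundreds, 5 tens (place-value notation) → 2×1000 + 2×100 + 5×10 = 2250 (decimal)
Convert 0b110010 (binary) → 32 + 16 + 2 = 50 (decimal)
Compute 2250 ÷ 50 = 45
Convert 45 (decimal) → 45 = 9×10/2 → the 9th triangular number (triangular index)
the 9th triangular number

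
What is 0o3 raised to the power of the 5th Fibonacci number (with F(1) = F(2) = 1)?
Convert 0o3 (octal) → 3 (decimal)
Convert the 5th Fibonacci number (with F(1) = F(2) = 1) (Fibonacci index) → 1, 1, 2, 3, 5 → 5 (decimal)
Compute 3 ^ 5 = 243
243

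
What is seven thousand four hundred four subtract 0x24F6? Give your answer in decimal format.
Convert seven thousand four hundred four (English words) → 7×1000 + 4×100 + 4 = 7404 (decimal)
Convert 0x24F6 (hexadecimal) → 2×4096 + 4×256 + 15×16 + 6 = 9462 (decimal)
Compute 7404 - 9462 = -2058
-2058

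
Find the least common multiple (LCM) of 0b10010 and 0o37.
Convert 0b10010 (binary) → 16 + 2 = 18 (decimal)
Convert 0o37 (octal) → 3×8 + 7 = 31 (decimal)
Compute lcm(18, 31) = 558
558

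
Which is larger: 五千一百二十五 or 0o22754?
Convert 五千一百二十五 (Chinese numeral) → 5×1000 + 1×100 + 2×10 + 5 = 5125 (decimal)
Convert 0o22754 (octal) → 2×4096 + 2×512 + 7×64 + 5×8 + 4 = 9708 (decimal)
Compare 5125 vs 9708: larger = 9708
9708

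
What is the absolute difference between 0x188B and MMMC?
Convert 0x188B (hexadecimal) → 1×4096 + 8×256 + 8×16 + 11 = 6283 (decimal)
Convert MMMC (Roman numeral) → 1000 + 1000 + 1000 + 100 = 3100 (decimal)
Compute |6283 - 3100| = 3183
3183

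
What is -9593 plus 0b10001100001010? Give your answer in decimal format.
Convert 0b10001100001010 (binary) → 8192 + 512 + 256 + 8 + 2 = 8970 (decimal)
Compute -9593 + 8970 = -623
-623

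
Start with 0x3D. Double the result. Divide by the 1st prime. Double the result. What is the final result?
Convert 0x3D (hexadecimal) → 3×16 + 13 = 61 (decimal)
Start: 61
61 × 2 = 122
Convert the 1st prime (prime index) → 2 (decimal)
122 ÷ 2 = 61
61 × 2 = 122
122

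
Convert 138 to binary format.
Convert 138 (decimal) → 138 = 128 + 8 + 2 → 0b10001010 (binary)
0b10001010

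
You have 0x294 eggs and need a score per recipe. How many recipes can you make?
Convert 0x294 (hexadecimal) → 2×256 + 9×16 + 4 = 660 (decimal)
Convert a score (colloquial) → 20 (decimal)
Compute 660 ÷ 20 = 33
33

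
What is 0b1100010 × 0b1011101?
Convert 0b1100010 (binary) → 64 + 32 + 2 = 98 (decimal)
Convert 0b1011101 (binary) → 64 + 16 + 8 + 4 + 1 = 93 (decimal)
Compute 98 × 93 = 9114
9114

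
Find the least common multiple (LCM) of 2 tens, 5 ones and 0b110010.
Convert 2 tens, 5 ones (place-value notation) → 2×10 + 5 = 25 (decimal)
Convert 0b110010 (binary) → 32 + 16 + 2 = 50 (decimal)
Compute lcm(25, 50) = 50
50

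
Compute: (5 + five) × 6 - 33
Convert five (English words) → 5 (decimal)
Expression in decimal: (5 + 5) × 6 - 33
Parentheses first: 5 + 5 = 10
Multiply: 10 × 6 = 60
Subtract: 60 - 33 = 27
27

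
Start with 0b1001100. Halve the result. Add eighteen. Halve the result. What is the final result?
Convert 0b1001100 (binary) → 64 + 8 + 4 = 76 (decimal)
Start: 76
76 ÷ 2 = 38
Convert eighteen (English words) → 18 (decimal)
38 + 18 = 56
56 ÷ 2 = 28
28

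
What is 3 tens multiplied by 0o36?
Convert 3 tens (place-value notation) → 3×10 = 30 (decimal)
Convert 0o36 (octal) → 3×8 + 6 = 30 (decimal)
Compute 30 × 30 = 900
900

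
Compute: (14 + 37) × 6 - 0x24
Convert 0x24 (hexadecimal) → 2×16 + 4 = 36 (decimal)
Expression in decimal: (14 + 37) × 6 - 36
Parentheses first: 14 + 37 = 51
Multiply: 51 × 6 = 306
Subtract: 306 - 36 = 270
270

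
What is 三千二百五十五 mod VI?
Convert 三千二百五十五 (Chinese numeral) → 3×1000 + 2×100 + 5×10 + 5 = 3255 (decimal)
Convert VI (Roman numeral) → 5 + 1 = 6 (decimal)
Compute 3255 mod 6 = 3
3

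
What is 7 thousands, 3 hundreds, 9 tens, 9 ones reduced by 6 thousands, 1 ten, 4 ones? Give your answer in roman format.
Convert 7 thousands, 3 hundreds, 9 tens, 9 ones (place-value notation) → 7×1000 + 3×100 + 9×10 + 9 = 7399 (decimal)
Convert 6 thousands, 1 ten, 4 ones (place-value notation) → 6×1000 + 1×10 + 4 = 6014 (decimal)
Compute 7399 - 6014 = 1385
Convert 1385 (decimal) → 1385 = 1000 + 100 + 100 + 100 + 50 + 10 + 10 + 10 + 5 → MCCCLXXXV (Roman numeral)
MCCCLXXXV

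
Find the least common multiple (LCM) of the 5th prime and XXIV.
Convert the 5th prime (prime index) → 11 (decimal)
Convert XXIV (Roman numeral) → 10 + 10 + 4 = 24 (decimal)
Compute lcm(11, 24) = 264
264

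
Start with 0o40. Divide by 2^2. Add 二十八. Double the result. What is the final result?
Convert 0o40 (octal) → 4×8 = 32 (decimal)
Start: 32
Convert 2^2 (power) → 4 (decimal)
32 ÷ 4 = 8
Convert 二十八 (Chinese numeral) → 2×10 + 8 = 28 (decimal)
8 + 28 = 36
36 × 2 = 72
72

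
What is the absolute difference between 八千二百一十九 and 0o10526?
Convert 八千二百一十九 (Chinese numeral) → 8×1000 + 2×100 + 1×10 + 9 = 8219 (decimal)
Convert 0o10526 (octal) → 1×4096 + 5×64 + 2×8 + 6 = 4438 (decimal)
Compute |8219 - 4438| = 3781
3781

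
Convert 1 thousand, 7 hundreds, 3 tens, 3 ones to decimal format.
Convert 1 thousand, 7 hundreds, 3 tens, 3 ones (place-value notation) → 1×1000 + 7×100 + 3×10 + 3 = 1733 (decimal)
1733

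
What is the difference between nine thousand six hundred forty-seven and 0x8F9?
Convert nine thousand six hundred forty-seven (English words) → 9×1000 + 6×100 + 47 = 9647 (decimal)
Convert 0x8F9 (hexadecimal) → 8×256 + 15×16 + 9 = 2297 (decimal)
Difference: |9647 - 2297| = 7350
7350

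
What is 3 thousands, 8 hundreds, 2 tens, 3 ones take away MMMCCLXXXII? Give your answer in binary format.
Convert 3 thousands, 8 hundreds, 2 tens, 3 ones (place-value notation) → 3×1000 + 8×100 + 2×10 + 3 = 3823 (decimal)
Convert MMMCCLXXXII (Roman numeral) → 1000 + 1000 + 1000 + 100 + 100 + 50 + 10 + 10 + 10 + 1 + 1 = 3282 (decimal)
Compute 3823 - 3282 = 541
Convert 541 (decimal) → 541 = 512 + 16 + 8 + 4 + 1 → 0b1000011101 (binary)
0b1000011101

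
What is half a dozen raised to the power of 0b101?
Convert half a dozen (colloquial) → 6 (decimal)
Convert 0b101 (binary) → 4 + 1 = 5 (decimal)
Compute 6 ^ 5 = 7776
7776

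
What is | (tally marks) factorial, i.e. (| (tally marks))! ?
Convert | (tally marks) → 1 (decimal)
Compute 1! = 1
1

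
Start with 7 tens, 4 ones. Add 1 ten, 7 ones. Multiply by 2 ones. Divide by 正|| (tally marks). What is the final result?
Convert 7 tens, 4 ones (place-value notation) → 7×10 + 4 = 74 (decimal)
Start: 74
Convert 1 ten, 7 ones (place-value notation) → 1×10 + 7 = 17 (decimal)
74 + 17 = 91
Convert 2 ones (place-value notation) → 2 (decimal)
91 × 2 = 182
Convert 正|| (tally marks) → 5 + 2 = 7 (decimal)
182 ÷ 7 = 26
26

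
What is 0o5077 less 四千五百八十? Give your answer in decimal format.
Convert 0o5077 (octal) → 5×512 + 7×8 + 7 = 2623 (decimal)
Convert 四千五百八十 (Chinese numeral) → 4×1000 + 5×100 + 8×10 = 4580 (decimal)
Compute 2623 - 4580 = -1957
-1957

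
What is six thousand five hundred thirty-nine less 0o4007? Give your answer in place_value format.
Convert six thousand five hundred thirty-nine (English words) → 6×1000 + 5×100 + 39 = 6539 (decimal)
Convert 0o4007 (octal) → 4×512 + 7 = 2055 (decimal)
Compute 6539 - 2055 = 4484
Convert 4484 (decimal) → 4484 = 4×1000 + 4×100 + 8×10 + 4 → 4 thousands, 4 hundreds, 8 tens, 4 ones (place-value notation)
4 thousands, 4 hundreds, 8 tens, 4 ones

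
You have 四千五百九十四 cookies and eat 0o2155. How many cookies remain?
Convert 四千五百九十四 (Chinese numeral) → 4×1000 + 5×100 + 9×10 + 4 = 4594 (decimal)
Convert 0o2155 (octal) → 2×512 + 1×64 + 5×8 + 5 = 1133 (decimal)
Compute 4594 - 1133 = 3461
3461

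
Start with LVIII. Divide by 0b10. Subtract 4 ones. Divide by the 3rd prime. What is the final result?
Convert LVIII (Roman numeral) → 50 + 5 + 1 + 1 + 1 = 58 (decimal)
Start: 58
Convert 0b10 (binary) → 2 (decimal)
58 ÷ 2 = 29
Convert 4 ones (place-value notation) → 4 (decimal)
29 - 4 = 25
Convert the 3rd prime (prime index) → 5 (decimal)
25 ÷ 5 = 5
5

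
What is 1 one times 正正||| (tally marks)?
Convert 1 one (place-value notation) → 1 (decimal)
Convert 正正||| (tally marks) → 5 + 5 + 3 = 13 (decimal)
Compute 1 × 13 = 13
13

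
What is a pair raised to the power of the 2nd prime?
Convert a pair (colloquial) → 2 (decimal)
Convert the 2nd prime (prime index) → 3 (decimal)
Compute 2 ^ 3 = 8
8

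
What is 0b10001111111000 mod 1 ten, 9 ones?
Convert 0b10001111111000 (binary) → 8192 + 512 + 256 + 128 + 64 + 32 + 16 + 8 = 9208 (decimal)
Convert 1 ten, 9 ones (place-value notation) → 1×10 + 9 = 19 (decimal)
Compute 9208 mod 19 = 12
12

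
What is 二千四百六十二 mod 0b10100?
Convert 二千四百六十二 (Chinese numeral) → 2×1000 + 4×100 + 6×10 + 2 = 2462 (decimal)
Convert 0b10100 (binary) → 16 + 4 = 20 (decimal)
Compute 2462 mod 20 = 2
2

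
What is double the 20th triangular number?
The 20th triangular number = 20×21/2 = 210
Compute 210 × 2 = 420
420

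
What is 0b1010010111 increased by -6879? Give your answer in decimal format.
Convert 0b1010010111 (binary) → 512 + 128 + 16 + 4 + 2 + 1 = 663 (decimal)
Compute 663 + -6879 = -6216
-6216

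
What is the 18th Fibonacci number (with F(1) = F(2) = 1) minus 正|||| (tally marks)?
The 18th Fibonacci number (with F(1) = F(2) = 1) = 2584
Convert 正|||| (tally marks) → 5 + 4 = 9 (decimal)
Compute 2584 - 9 = 2575
2575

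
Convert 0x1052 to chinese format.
Convert 0x1052 (hexadecimal) → 1×4096 + 5×16 + 2 = 4178 (decimal)
Convert 4178 (decimal) → 4178 = 4×1000 + 1×100 + 7×10 + 8 → 四千一百七十八 (Chinese numeral)
四千一百七十八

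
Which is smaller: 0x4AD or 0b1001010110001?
Convert 0x4AD (hexadecimal) → 4×256 + 10×16 + 13 = 1197 (decimal)
Convert 0b1001010110001 (binary) → 4096 + 512 + 128 + 32 + 16 + 1 = 4785 (decimal)
Compare 1197 vs 4785: smaller = 1197
1197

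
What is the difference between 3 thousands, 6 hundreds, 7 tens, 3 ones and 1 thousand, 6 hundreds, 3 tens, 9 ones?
Convert 3 thousands, 6 hundreds, 7 tens, 3 ones (place-value notation) → 3×1000 + 6×100 + 7×10 + 3 = 3673 (decimal)
Convert 1 thousand, 6 hundreds, 3 tens, 9 ones (place-value notation) → 1×1000 + 6×100 + 3×10 + 9 = 1639 (decimal)
Difference: |3673 - 1639| = 2034
2034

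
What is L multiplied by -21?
Convert L (Roman numeral) → 50 (decimal)
Compute 50 × -21 = -1050
-1050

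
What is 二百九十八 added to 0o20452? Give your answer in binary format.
Convert 二百九十八 (Chinese numeral) → 2×100 + 9×10 + 8 = 298 (decimal)
Convert 0o20452 (octal) → 2×4096 + 4×64 + 5×8 + 2 = 8490 (decimal)
Compute 298 + 8490 = 8788
Convert 8788 (decimal) → 8788 = 8192 + 512 + 64 + 16 + 4 → 0b10001001010100 (binary)
0b10001001010100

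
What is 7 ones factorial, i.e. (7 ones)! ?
Convert 7 ones (place-value notation) → 7 (decimal)
Compute 7! = 5040
5040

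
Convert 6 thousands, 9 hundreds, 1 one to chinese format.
Convert 6 thousands, 9 hundreds, 1 one (place-value notation) → 6×1000 + 9×100 + 1 = 6901 (decimal)
Convert 6901 (decimal) → 6901 = 6×1000 + 9×100 + 1 → 六千九百零一 (Chinese numeral)
六千九百零一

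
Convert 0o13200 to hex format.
Convert 0o13200 (octal) → 1×4096 + 3×512 + 2×64 = 5760 (decimal)
Convert 5760 (decimal) → 5760 = 1×4096 + 6×256 + 8×16 → 0x1680 (hexadecimal)
0x1680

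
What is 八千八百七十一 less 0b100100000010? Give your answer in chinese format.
Convert 八千八百七十一 (Chinese numeral) → 8×1000 + 8×100 + 7×10 + 1 = 8871 (decimal)
Convert 0b100100000010 (binary) → 2048 + 256 + 2 = 2306 (decimal)
Compute 8871 - 2306 = 6565
Convert 6565 (decimal) → 6565 = 6×1000 + 5×100 + 6×10 + 5 → 六千五百六十五 (Chinese numeral)
六千五百六十五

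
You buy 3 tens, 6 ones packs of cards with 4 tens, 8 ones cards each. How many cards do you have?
Convert 4 tens, 8 ones (place-value notation) → 4×10 + 8 = 48 (decimal)
Convert 3 tens, 6 ones (place-value notation) → 3×10 + 6 = 36 (decimal)
Compute 48 × 36 = 1728
1728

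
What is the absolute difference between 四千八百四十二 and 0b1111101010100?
Convert 四千八百四十二 (Chinese numeral) → 4×1000 + 8×100 + 4×10 + 2 = 4842 (decimal)
Convert 0b1111101010100 (binary) → 4096 + 2048 + 1024 + 512 + 256 + 64 + 16 + 4 = 8020 (decimal)
Compute |4842 - 8020| = 3178
3178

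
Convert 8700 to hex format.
Convert 8700 (decimal) → 8700 = 2×4096 + 1×256 + 15×16 + 12 → 0x21FC (hexadecimal)
0x21FC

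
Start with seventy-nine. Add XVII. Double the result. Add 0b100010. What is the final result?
Convert seventy-nine (English words) → 79 (decimal)
Start: 79
Convert XVII (Roman numeral) → 10 + 5 + 1 + 1 = 17 (decimal)
79 + 17 = 96
96 × 2 = 192
Convert 0b100010 (binary) → 32 + 2 = 34 (decimal)
192 + 34 = 226
226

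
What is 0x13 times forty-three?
Convert 0x13 (hexadecimal) → 1×16 + 3 = 19 (decimal)
Convert forty-three (English words) → 43 (decimal)
Compute 19 × 43 = 817
817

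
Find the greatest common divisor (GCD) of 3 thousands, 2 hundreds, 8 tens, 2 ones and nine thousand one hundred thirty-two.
Convert 3 thousands, 2 hundreds, 8 tens, 2 ones (place-value notation) → 3×1000 + 2×100 + 8×10 + 2 = 3282 (decimal)
Convert nine thousand one hundred thirty-two (English words) → 9×1000 + 1×100 + 32 = 9132 (decimal)
Compute gcd(3282, 9132) = 6
6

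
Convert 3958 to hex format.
Convert 3958 (decimal) → 3958 = 15×256 + 7×16 + 6 → 0xF76 (hexadecimal)
0xF76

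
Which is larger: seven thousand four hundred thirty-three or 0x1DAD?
Convert seven thousand four hundred thirty-three (English words) → 7×1000 + 4×100 + 33 = 7433 (decimal)
Convert 0x1DAD (hexadecimal) → 1×4096 + 13×256 + 10×16 + 13 = 7597 (decimal)
Compare 7433 vs 7597: larger = 7597
7597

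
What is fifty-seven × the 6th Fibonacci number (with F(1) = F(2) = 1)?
Convert fifty-seven (English words) → 57 (decimal)
Convert the 6th Fibonacci number (with F(1) = F(2) = 1) (Fibonacci index) → 1, 1, 2, 3, 5, 8 → 8 (decimal)
Compute 57 × 8 = 456
456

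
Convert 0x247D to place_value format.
Convert 0x247D (hexadecimal) → 2×4096 + 4×256 + 7×16 + 13 = 9341 (decimal)
Convert 9341 (decimal) → 9341 = 9×1000 + 3×100 + 4×10 + 1 → 9 thousands, 3 hundreds, 4 tens, 1 one (place-value notation)
9 thousands, 3 hundreds, 4 tens, 1 one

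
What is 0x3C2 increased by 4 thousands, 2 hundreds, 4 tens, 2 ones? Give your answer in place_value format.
Convert 0x3C2 (hexadecimal) → 3×256 + 12×16 + 2 = 962 (decimal)
Convert 4 thousands, 2 hundreds, 4 tens, 2 ones (place-value notation) → 4×1000 + 2×100 + 4×10 + 2 = 4242 (decimal)
Compute 962 + 4242 = 5204
Convert 5204 (decimal) → 5204 = 5×1000 + 2×100 + 4 → 5 thousands, 2 hundreds, 4 ones (place-value notation)
5 thousands, 2 hundreds, 4 ones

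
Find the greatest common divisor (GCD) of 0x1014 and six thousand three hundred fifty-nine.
Convert 0x1014 (hexadecimal) → 1×4096 + 1×16 + 4 = 4116 (decimal)
Convert six thousand three hundred fifty-nine (English words) → 6×1000 + 3×100 + 59 = 6359 (decimal)
Compute gcd(4116, 6359) = 1
1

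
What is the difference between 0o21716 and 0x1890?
Convert 0o21716 (octal) → 2×4096 + 1×512 + 7×64 + 1×8 + 6 = 9166 (decimal)
Convert 0x1890 (hexadecimal) → 1×4096 + 8×256 + 9×16 = 6288 (decimal)
Difference: |9166 - 6288| = 2878
2878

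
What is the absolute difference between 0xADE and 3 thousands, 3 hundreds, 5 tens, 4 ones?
Convert 0xADE (hexadecimal) → 10×256 + 13×16 + 14 = 2782 (decimal)
Convert 3 thousands, 3 hundreds, 5 tens, 4 ones (place-value notation) → 3×1000 + 3×100 + 5×10 + 4 = 3354 (decimal)
Compute |2782 - 3354| = 572
572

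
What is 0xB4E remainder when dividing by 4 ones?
Convert 0xB4E (hexadecimal) → 11×256 + 4×16 + 14 = 2894 (decimal)
Convert 4 ones (place-value notation) → 4 (decimal)
Compute 2894 mod 4 = 2
2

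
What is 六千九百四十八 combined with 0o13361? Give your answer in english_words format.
Convert 六千九百四十八 (Chinese numeral) → 6×1000 + 9×100 + 4×10 + 8 = 6948 (decimal)
Convert 0o13361 (octal) → 1×4096 + 3×512 + 3×64 + 6×8 + 1 = 5873 (decimal)
Compute 6948 + 5873 = 12821
Convert 12821 (decimal) → 12821 = 12×1000 + 8×100 + 21 → twelve thousand eight hundred twenty-one (English words)
twelve thousand eight hundred twenty-one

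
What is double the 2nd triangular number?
The 2nd triangular number = 2×3/2 = 3
Compute 3 × 2 = 6
6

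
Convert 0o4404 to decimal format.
Convert 0o4404 (octal) → 4×512 + 4×64 + 4 = 2308 (decimal)
2308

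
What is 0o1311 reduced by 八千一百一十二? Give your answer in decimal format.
Convert 0o1311 (octal) → 1×512 + 3×64 + 1×8 + 1 = 713 (decimal)
Convert 八千一百一十二 (Chinese numeral) → 8×1000 + 1×100 + 1×10 + 2 = 8112 (decimal)
Compute 713 - 8112 = -7399
-7399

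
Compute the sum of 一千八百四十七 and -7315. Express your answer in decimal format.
Convert 一千八百四十七 (Chinese numeral) → 1×1000 + 8×100 + 4×10 + 7 = 1847 (decimal)
Compute 1847 + -7315 = -5468
-5468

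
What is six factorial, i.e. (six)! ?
Convert six (English words) → 6 (decimal)
Compute 6! = 720
720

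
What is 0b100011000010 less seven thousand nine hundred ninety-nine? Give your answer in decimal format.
Convert 0b100011000010 (binary) → 2048 + 128 + 64 + 2 = 2242 (decimal)
Convert seven thousand nine hundred ninety-nine (English words) → 7×1000 + 9×100 + 99 = 7999 (decimal)
Compute 2242 - 7999 = -5757
-5757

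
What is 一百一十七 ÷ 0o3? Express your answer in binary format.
Convert 一百一十七 (Chinese numeral) → 1×100 + 1×10 + 7 = 117 (decimal)
Convert 0o3 (octal) → 3 (decimal)
Compute 117 ÷ 3 = 39
Convert 39 (decimal) → 39 = 32 + 4 + 2 + 1 → 0b100111 (binary)
0b100111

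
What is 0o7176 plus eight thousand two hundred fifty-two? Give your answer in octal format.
Convert 0o7176 (octal) → 7×512 + 1×64 + 7×8 + 6 = 3710 (decimal)
Convert eight thousand two hundred fifty-two (English words) → 8×1000 + 2×100 + 52 = 8252 (decimal)
Compute 3710 + 8252 = 11962
Convert 11962 (decimal) → 11962 = 2×4096 + 7×512 + 2×64 + 7×8 + 2 → 0o27272 (octal)
0o27272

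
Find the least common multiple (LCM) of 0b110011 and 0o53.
Convert 0b110011 (binary) → 32 + 16 + 2 + 1 = 51 (decimal)
Convert 0o53 (octal) → 5×8 + 3 = 43 (decimal)
Compute lcm(51, 43) = 2193
2193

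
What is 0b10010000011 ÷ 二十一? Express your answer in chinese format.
Convert 0b10010000011 (binary) → 1024 + 128 + 2 + 1 = 1155 (decimal)
Convert 二十一 (Chinese numeral) → 2×10 + 1 = 21 (decimal)
Compute 1155 ÷ 21 = 55
Convert 55 (decimal) → 55 = 5×10 + 5 → 五十五 (Chinese numeral)
五十五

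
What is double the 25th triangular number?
The 25th triangular number = 25×26/2 = 325
Compute 325 × 2 = 650
650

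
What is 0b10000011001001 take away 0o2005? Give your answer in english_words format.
Convert 0b10000011001001 (binary) → 8192 + 128 + 64 + 8 + 1 = 8393 (decimal)
Convert 0o2005 (octal) → 2×512 + 5 = 1029 (decimal)
Compute 8393 - 1029 = 7364
Convert 7364 (decimal) → 7364 = 7×1000 + 3×100 + 64 → seven thousand three hundred sixty-four (English words)
seven thousand three hundred sixty-four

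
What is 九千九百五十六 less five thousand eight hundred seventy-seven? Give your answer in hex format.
Convert 九千九百五十六 (Chinese numeral) → 9×1000 + 9×100 + 5×10 + 6 = 9956 (decimal)
Convert five thousand eight hundred seventy-seven (English words) → 5×1000 + 8×100 + 77 = 5877 (decimal)
Compute 9956 - 5877 = 4079
Convert 4079 (decimal) → 4079 = 15×256 + 14×16 + 15 → 0xFEF (hexadecimal)
0xFEF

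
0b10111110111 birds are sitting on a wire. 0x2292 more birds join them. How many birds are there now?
Convert 0b10111110111 (binary) → 1024 + 256 + 128 + 64 + 32 + 16 + 4 + 2 + 1 = 1527 (decimal)
Convert 0x2292 (hexadecimal) → 2×4096 + 2×256 + 9×16 + 2 = 8850 (decimal)
Compute 1527 + 8850 = 10377
10377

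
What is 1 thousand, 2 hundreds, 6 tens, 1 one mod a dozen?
Convert 1 thousand, 2 hundreds, 6 tens, 1 one (place-value notation) → 1×1000 + 2×100 + 6×10 + 1 = 1261 (decimal)
Convert a dozen (colloquial) → 12 (decimal)
Compute 1261 mod 12 = 1
1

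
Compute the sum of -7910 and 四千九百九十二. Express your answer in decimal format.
Convert 四千九百九十二 (Chinese numeral) → 4×1000 + 9×100 + 9×10 + 2 = 4992 (decimal)
Compute -7910 + 4992 = -2918
-2918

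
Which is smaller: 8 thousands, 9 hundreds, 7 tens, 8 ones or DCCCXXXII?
Convert 8 thousands, 9 hundreds, 7 tens, 8 ones (place-value notation) → 8×1000 + 9×100 + 7×10 + 8 = 8978 (decimal)
Convert DCCCXXXII (Roman numeral) → 500 + 100 + 100 + 100 + 10 + 10 + 10 + 1 + 1 = 832 (decimal)
Compare 8978 vs 832: smaller = 832
832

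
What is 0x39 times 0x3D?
Convert 0x39 (hexadecimal) → 3×16 + 9 = 57 (decimal)
Convert 0x3D (hexadecimal) → 3×16 + 13 = 61 (decimal)
Compute 57 × 61 = 3477
3477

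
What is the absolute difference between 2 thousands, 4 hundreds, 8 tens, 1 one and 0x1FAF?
Convert 2 thousands, 4 hundreds, 8 tens, 1 one (place-value notation) → 2×1000 + 4×100 + 8×10 + 1 = 2481 (decimal)
Convert 0x1FAF (hexadecimal) → 1×4096 + 15×256 + 10×16 + 15 = 8111 (decimal)
Compute |2481 - 8111| = 5630
5630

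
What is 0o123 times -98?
Convert 0o123 (octal) → 1×64 + 2×8 + 3 = 83 (decimal)
Compute 83 × -98 = -8134
-8134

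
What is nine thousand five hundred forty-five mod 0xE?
Convert nine thousand five hundred forty-five (English words) → 9×1000 + 5×100 + 45 = 9545 (decimal)
Convert 0xE (hexadecimal) → 14 (decimal)
Compute 9545 mod 14 = 11
11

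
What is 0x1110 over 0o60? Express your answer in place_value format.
Convert 0x1110 (hexadecimal) → 1×4096 + 1×256 + 1×16 = 4368 (decimal)
Convert 0o60 (octal) → 6×8 = 48 (decimal)
Compute 4368 ÷ 48 = 91
Convert 91 (decimal) → 91 = 9×10 + 1 → 9 tens, 1 one (place-value notation)
9 tens, 1 one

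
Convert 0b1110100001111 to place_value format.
Convert 0b1110100001111 (binary) → 4096 + 2048 + 1024 + 256 + 8 + 4 + 2 + 1 = 7439 (decimal)
Convert 7439 (decimal) → 7439 = 7×1000 + 4×100 + 3×10 + 9 → 7 thousands, 4 hundreds, 3 tens, 9 ones (place-value notation)
7 thousands, 4 hundreds, 3 tens, 9 ones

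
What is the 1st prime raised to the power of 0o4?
Convert the 1st prime (prime index) → 2 (decimal)
Convert 0o4 (octal) → 4 (decimal)
Compute 2 ^ 4 = 16
16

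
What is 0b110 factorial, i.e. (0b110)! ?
Convert 0b110 (binary) → 4 + 2 = 6 (decimal)
Compute 6! = 720
720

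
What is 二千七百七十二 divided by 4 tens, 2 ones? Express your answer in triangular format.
Convert 二千七百七十二 (Chinese numeral) → 2×1000 + 7×100 + 7×10 + 2 = 2772 (decimal)
Convert 4 tens, 2 ones (place-value notation) → 4×10 + 2 = 42 (decimal)
Compute 2772 ÷ 42 = 66
Convert 66 (decimal) → 66 = 11×12/2 → the 11th triangular number (triangular index)
the 11th triangular number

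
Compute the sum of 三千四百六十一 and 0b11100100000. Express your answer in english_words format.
Convert 三千四百六十一 (Chinese numeral) → 3×1000 + 4×100 + 6×10 + 1 = 3461 (decimal)
Convert 0b11100100000 (binary) → 1024 + 512 + 256 + 32 = 1824 (decimal)
Compute 3461 + 1824 = 5285
Convert 5285 (decimal) → 5285 = 5×1000 + 2×100 + 85 → five thousand two hundred eighty-five (English words)
five thousand two hundred eighty-five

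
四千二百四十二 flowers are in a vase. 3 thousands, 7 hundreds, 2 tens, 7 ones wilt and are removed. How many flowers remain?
Convert 四千二百四十二 (Chinese numeral) → 4×1000 + 2×100 + 4×10 + 2 = 4242 (decimal)
Convert 3 thousands, 7 hundreds, 2 tens, 7 ones (place-value notation) → 3×1000 + 7×100 + 2×10 + 7 = 3727 (decimal)
Compute 4242 - 3727 = 515
515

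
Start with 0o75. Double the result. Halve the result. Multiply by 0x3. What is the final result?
Convert 0o75 (octal) → 7×8 + 5 = 61 (decimal)
Start: 61
61 × 2 = 122
122 ÷ 2 = 61
Convert 0x3 (hexadecimal) → 3 (decimal)
61 × 3 = 183
183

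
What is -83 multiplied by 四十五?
Convert 四十五 (Chinese numeral) → 4×10 + 5 = 45 (decimal)
Compute -83 × 45 = -3735
-3735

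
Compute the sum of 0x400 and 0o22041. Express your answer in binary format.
Convert 0x400 (hexadecimal) → 4×256 = 1024 (decimal)
Convert 0o22041 (octal) → 2×4096 + 2×512 + 4×8 + 1 = 9249 (decimal)
Compute 1024 + 9249 = 10273
Convert 10273 (decimal) → 10273 = 8192 + 2048 + 32 + 1 → 0b10100000100001 (binary)
0b10100000100001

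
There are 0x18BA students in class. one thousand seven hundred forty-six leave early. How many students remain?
Convert 0x18BA (hexadecimal) → 1×4096 + 8×256 + 11×16 + 10 = 6330 (decimal)
Convert one thousand seven hundred forty-six (English words) → 1×1000 + 7×100 + 46 = 1746 (decimal)
Compute 6330 - 1746 = 4584
4584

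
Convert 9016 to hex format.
Convert 9016 (decimal) → 9016 = 2×4096 + 3×256 + 3×16 + 8 → 0x2338 (hexadecimal)
0x2338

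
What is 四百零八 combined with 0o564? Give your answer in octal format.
Convert 四百零八 (Chinese numeral) → 4×100 + 8 = 408 (decimal)
Convert 0o564 (octal) → 5×64 + 6×8 + 4 = 372 (decimal)
Compute 408 + 372 = 780
Convert 780 (decimal) → 780 = 1×512 + 4×64 + 1×8 + 4 → 0o1414 (octal)
0o1414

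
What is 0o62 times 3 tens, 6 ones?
Convert 0o62 (octal) → 6×8 + 2 = 50 (decimal)
Convert 3 tens, 6 ones (place-value notation) → 3×10 + 6 = 36 (decimal)
Compute 50 × 36 = 1800
1800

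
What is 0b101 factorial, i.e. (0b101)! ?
Convert 0b101 (binary) → 4 + 1 = 5 (decimal)
Compute 5! = 120
120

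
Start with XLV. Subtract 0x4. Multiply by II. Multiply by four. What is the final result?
Convert XLV (Roman numeral) → 40 + 5 = 45 (decimal)
Start: 45
Convert 0x4 (hexadecimal) → 4 (decimal)
45 - 4 = 41
Convert II (Roman numeral) → 1 + 1 = 2 (decimal)
41 × 2 = 82
Convert four (English words) → 4 (decimal)
82 × 4 = 328
328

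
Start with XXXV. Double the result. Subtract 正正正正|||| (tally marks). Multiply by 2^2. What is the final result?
Convert XXXV (Roman numeral) → 10 + 10 + 10 + 5 = 35 (decimal)
Start: 35
35 × 2 = 70
Convert 正正正正|||| (tally marks) → 5 + 5 + 5 + 5 + 4 = 24 (decimal)
70 - 24 = 46
Convert 2^2 (power) → 4 (decimal)
46 × 4 = 184
184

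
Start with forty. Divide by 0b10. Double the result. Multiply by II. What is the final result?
Convert forty (English words) → 40 (decimal)
Start: 40
Convert 0b10 (binary) → 2 (decimal)
40 ÷ 2 = 20
20 × 2 = 40
Convert II (Roman numeral) → 1 + 1 = 2 (decimal)
40 × 2 = 80
80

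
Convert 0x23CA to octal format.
Convert 0x23CA (hexadecimal) → 2×4096 + 3×256 + 12×16 + 10 = 9162 (decimal)
Convert 9162 (decimal) → 9162 = 2×4096 + 1×512 + 7×64 + 1×8 + 2 → 0o21712 (octal)
0o21712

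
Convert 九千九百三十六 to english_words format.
Convert 九千九百三十六 (Chinese numeral) → 9×1000 + 9×100 + 3×10 + 6 = 9936 (decimal)
Convert 9936 (decimal) → 9936 = 9×1000 + 9×100 + 36 → nine thousand nine hundred thirty-six (English words)
nine thousand nine hundred thirty-six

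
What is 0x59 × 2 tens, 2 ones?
Convert 0x59 (hexadecimal) → 5×16 + 9 = 89 (decimal)
Convert 2 tens, 2 ones (place-value notation) → 2×10 + 2 = 22 (decimal)
Compute 89 × 22 = 1958
1958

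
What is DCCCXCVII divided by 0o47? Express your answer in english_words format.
Convert DCCCXCVII (Roman numeral) → 500 + 100 + 100 + 100 + 90 + 5 + 1 + 1 = 897 (decimal)
Convert 0o47 (octal) → 4×8 + 7 = 39 (decimal)
Compute 897 ÷ 39 = 23
Convert 23 (decimal) → twenty-three (English words)
twenty-three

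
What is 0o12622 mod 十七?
Convert 0o12622 (octal) → 1×4096 + 2×512 + 6×64 + 2×8 + 2 = 5522 (decimal)
Convert 十七 (Chinese numeral) → 1×10 + 7 = 17 (decimal)
Compute 5522 mod 17 = 14
14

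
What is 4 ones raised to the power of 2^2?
Convert 4 ones (place-value notation) → 4 (decimal)
Convert 2^2 (power) → 4 (decimal)
Compute 4 ^ 4 = 256
256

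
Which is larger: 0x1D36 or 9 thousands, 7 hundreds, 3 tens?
Convert 0x1D36 (hexadecimal) → 1×4096 + 13×256 + 3×16 + 6 = 7478 (decimal)
Convert 9 thousands, 7 hundreds, 3 tens (place-value notation) → 9×1000 + 7×100 + 3×10 = 9730 (decimal)
Compare 7478 vs 9730: larger = 9730
9730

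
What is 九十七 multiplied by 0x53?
Convert 九十七 (Chinese numeral) → 9×10 + 7 = 97 (decimal)
Convert 0x53 (hexadecimal) → 5×16 + 3 = 83 (decimal)
Compute 97 × 83 = 8051
8051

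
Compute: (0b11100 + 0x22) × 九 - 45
Convert 0b11100 (binary) → 16 + 8 + 4 = 28 (decimal)
Convert 0x22 (hexadecimal) → 2×16 + 2 = 34 (decimal)
Convert 九 (Chinese numeral) → 9 (decimal)
Expression in decimal: (28 + 34) × 9 - 45
Parentheses first: 28 + 34 = 62
Multiply: 62 × 9 = 558
Subtract: 558 - 45 = 513
513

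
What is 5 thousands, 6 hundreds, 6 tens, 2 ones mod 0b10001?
Convert 5 thousands, 6 hundreds, 6 tens, 2 ones (place-value notation) → 5×1000 + 6×100 + 6×10 + 2 = 5662 (decimal)
Convert 0b10001 (binary) → 16 + 1 = 17 (decimal)
Compute 5662 mod 17 = 1
1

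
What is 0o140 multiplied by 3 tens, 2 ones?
Convert 0o140 (octal) → 1×64 + 4×8 = 96 (decimal)
Convert 3 tens, 2 ones (place-value notation) → 3×10 + 2 = 32 (decimal)
Compute 96 × 32 = 3072
3072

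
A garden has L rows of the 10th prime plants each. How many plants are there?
Convert the 10th prime (prime index) → 29 (decimal)
Convert L (Roman numeral) → 50 (decimal)
Compute 29 × 50 = 1450
1450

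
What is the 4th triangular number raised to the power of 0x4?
Convert the 4th triangular number (triangular index) → 4×5/2 = 10 (decimal)
Convert 0x4 (hexadecimal) → 4 (decimal)
Compute 10 ^ 4 = 10000
10000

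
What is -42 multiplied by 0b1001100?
Convert 0b1001100 (binary) → 64 + 8 + 4 = 76 (decimal)
Compute -42 × 76 = -3192
-3192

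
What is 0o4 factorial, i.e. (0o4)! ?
Convert 0o4 (octal) → 4 (decimal)
Compute 4! = 24
24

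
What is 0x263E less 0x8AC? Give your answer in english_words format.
Convert 0x263E (hexadecimal) → 2×4096 + 6×256 + 3×16 + 14 = 9790 (decimal)
Convert 0x8AC (hexadecimal) → 8×256 + 10×16 + 12 = 2220 (decimal)
Compute 9790 - 2220 = 7570
Convert 7570 (decimal) → 7570 = 7×1000 + 5×100 + 70 → seven thousand five hundred seventy (English words)
seven thousand five hundred seventy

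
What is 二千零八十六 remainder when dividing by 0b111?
Convert 二千零八十六 (Chinese numeral) → 2×1000 + 8×10 + 6 = 2086 (decimal)
Convert 0b111 (binary) → 4 + 2 + 1 = 7 (decimal)
Compute 2086 mod 7 = 0
0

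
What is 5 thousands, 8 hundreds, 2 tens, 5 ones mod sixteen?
Convert 5 thousands, 8 hundreds, 2 tens, 5 ones (place-value notation) → 5×1000 + 8×100 + 2×10 + 5 = 5825 (decimal)
Convert sixteen (English words) → 16 (decimal)
Compute 5825 mod 16 = 1
1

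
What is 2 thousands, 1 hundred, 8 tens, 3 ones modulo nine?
Convert 2 thousands, 1 hundred, 8 tens, 3 ones (place-value notation) → 2×1000 + 1×100 + 8×10 + 3 = 2183 (decimal)
Convert nine (English words) → 9 (decimal)
Compute 2183 mod 9 = 5
5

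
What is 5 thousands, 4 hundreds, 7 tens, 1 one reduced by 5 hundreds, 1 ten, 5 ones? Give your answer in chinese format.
Convert 5 thousands, 4 hundreds, 7 tens, 1 one (place-value notation) → 5×1000 + 4×100 + 7×10 + 1 = 5471 (decimal)
Convert 5 hundreds, 1 ten, 5 ones (place-value notation) → 5×100 + 1×10 + 5 = 515 (decimal)
Compute 5471 - 515 = 4956
Convert 4956 (decimal) → 4956 = 4×1000 + 9×100 + 5×10 + 6 → 四千九百五十六 (Chinese numeral)
四千九百五十六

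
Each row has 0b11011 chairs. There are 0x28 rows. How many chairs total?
Convert 0b11011 (binary) → 16 + 8 + 2 + 1 = 27 (decimal)
Convert 0x28 (hexadecimal) → 2×16 + 8 = 40 (decimal)
Compute 27 × 40 = 1080
1080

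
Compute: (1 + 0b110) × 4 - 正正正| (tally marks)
Convert 0b110 (binary) → 4 + 2 = 6 (decimal)
Convert 正正正| (tally marks) → 5 + 5 + 5 + 1 = 16 (decimal)
Expression in decimal: (1 + 6) × 4 - 16
Parentheses first: 1 + 6 = 7
Multiply: 7 × 4 = 28
Subtract: 28 - 16 = 12
12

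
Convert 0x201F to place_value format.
Convert 0x201F (hexadecimal) → 2×4096 + 1×16 + 15 = 8223 (decimal)
Convert 8223 (decimal) → 8223 = 8×1000 + 2×100 + 2×10 + 3 → 8 thousands, 2 hundreds, 2 tens, 3 ones (place-value notation)
8 thousands, 2 hundreds, 2 tens, 3 ones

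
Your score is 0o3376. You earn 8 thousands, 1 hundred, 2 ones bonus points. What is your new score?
Convert 0o3376 (octal) → 3×512 + 3×64 + 7×8 + 6 = 1790 (decimal)
Convert 8 thousands, 1 hundred, 2 ones (place-value notation) → 8×1000 + 1×100 + 2 = 8102 (decimal)
Compute 1790 + 8102 = 9892
9892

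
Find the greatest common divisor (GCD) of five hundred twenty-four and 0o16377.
Convert five hundred twenty-four (English words) → 5×100 + 24 = 524 (decimal)
Convert 0o16377 (octal) → 1×4096 + 6×512 + 3×64 + 7×8 + 7 = 7423 (decimal)
Compute gcd(524, 7423) = 1
1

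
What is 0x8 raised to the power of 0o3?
Convert 0x8 (hexadecimal) → 8 (decimal)
Convert 0o3 (octal) → 3 (decimal)
Compute 8 ^ 3 = 512
512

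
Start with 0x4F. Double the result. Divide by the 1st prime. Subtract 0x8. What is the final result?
Convert 0x4F (hexadecimal) → 4×16 + 15 = 79 (decimal)
Start: 79
79 × 2 = 158
Convert the 1st prime (prime index) → 2 (decimal)
158 ÷ 2 = 79
Convert 0x8 (hexadecimal) → 8 (decimal)
79 - 8 = 71
71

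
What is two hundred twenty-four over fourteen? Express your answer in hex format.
Convert two hundred twenty-four (English words) → 2×100 + 24 = 224 (decimal)
Convert fourteen (English words) → 14 (decimal)
Compute 224 ÷ 14 = 16
Convert 16 (decimal) → 16 = 1×16 → 0x10 (hexadecimal)
0x10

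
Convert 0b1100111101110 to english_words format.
Convert 0b1100111101110 (binary) → 4096 + 2048 + 256 + 128 + 64 + 32 + 8 + 4 + 2 = 6638 (decimal)
Convert 6638 (decimal) → 6638 = 6×1000 + 6×100 + 38 → six thousand six hundred thirty-eight (English words)
six thousand six hundred thirty-eight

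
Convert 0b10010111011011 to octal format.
Convert 0b10010111011011 (binary) → 8192 + 1024 + 256 + 128 + 64 + 16 + 8 + 2 + 1 = 9691 (decimal)
Convert 9691 (decimal) → 9691 = 2×4096 + 2×512 + 7×64 + 3×8 + 3 → 0o22733 (octal)
0o22733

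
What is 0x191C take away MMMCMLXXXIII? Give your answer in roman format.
Convert 0x191C (hexadecimal) → 1×4096 + 9×256 + 1×16 + 12 = 6428 (decimal)
Convert MMMCMLXXXIII (Roman numeral) → 1000 + 1000 + 1000 + 900 + 50 + 10 + 10 + 10 + 1 + 1 + 1 = 3983 (decimal)
Compute 6428 - 3983 = 2445
Convert 2445 (decimal) → 2445 = 1000 + 1000 + 400 + 40 + 5 → MMCDXLV (Roman numeral)
MMCDXLV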